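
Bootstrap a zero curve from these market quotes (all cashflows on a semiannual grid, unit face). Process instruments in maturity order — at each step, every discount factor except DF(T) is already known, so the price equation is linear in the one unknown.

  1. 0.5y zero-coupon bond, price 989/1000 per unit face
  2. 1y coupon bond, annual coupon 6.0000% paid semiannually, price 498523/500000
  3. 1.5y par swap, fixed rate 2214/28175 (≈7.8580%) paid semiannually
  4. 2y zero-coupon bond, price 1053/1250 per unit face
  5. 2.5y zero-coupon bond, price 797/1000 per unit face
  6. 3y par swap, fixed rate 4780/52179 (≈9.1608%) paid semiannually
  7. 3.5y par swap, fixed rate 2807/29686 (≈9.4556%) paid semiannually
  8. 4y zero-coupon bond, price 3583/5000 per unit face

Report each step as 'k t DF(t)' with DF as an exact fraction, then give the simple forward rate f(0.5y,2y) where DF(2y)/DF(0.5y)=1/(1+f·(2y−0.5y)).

1 1/2 989/1000
2 1 587/625
3 3/2 8893/10000
4 2 1053/1250
5 5/2 797/1000
6 3 761/1000
7 7/2 7193/10000
8 4 3583/5000
f(0.5y,2y) = ((989/1000)/(1053/1250) − 1)/(3/2) = 733/6318 ≈ 11.6018%

step 1 [0.5y] zero: DF = P = 989/1000 ≈ 0.989000
step 2 [1y] bond c/2=3/100: DF=(498523/500000 − 3/100·(0.989000))/(1+3/100) = 587/625 ≈ 0.939200
step 3 [1.5y] swap r/2=1107/28175: DF=(1 − 1107/28175·(0.989000+0.939200))/(1+1107/28175) = 8893/10000 ≈ 0.889300
step 4 [2y] zero: DF = P = 1053/1250 ≈ 0.842400
step 5 [2.5y] zero: DF = P = 797/1000 ≈ 0.797000
step 6 [3y] swap r/2=2390/52179: DF=(1 − 2390/52179·(0.989000+0.939200+0.889300+0.842400+0.797000))/(1+2390/52179) = 761/1000 ≈ 0.761000
step 7 [3.5y] swap r/2=2807/59372: DF=(1 − 2807/59372·(0.989000+0.939200+0.889300+0.842400+0.797000+0.761000))/(1+2807/59372) = 7193/10000 ≈ 0.719300
step 8 [4y] zero: DF = P = 3583/5000 ≈ 0.716600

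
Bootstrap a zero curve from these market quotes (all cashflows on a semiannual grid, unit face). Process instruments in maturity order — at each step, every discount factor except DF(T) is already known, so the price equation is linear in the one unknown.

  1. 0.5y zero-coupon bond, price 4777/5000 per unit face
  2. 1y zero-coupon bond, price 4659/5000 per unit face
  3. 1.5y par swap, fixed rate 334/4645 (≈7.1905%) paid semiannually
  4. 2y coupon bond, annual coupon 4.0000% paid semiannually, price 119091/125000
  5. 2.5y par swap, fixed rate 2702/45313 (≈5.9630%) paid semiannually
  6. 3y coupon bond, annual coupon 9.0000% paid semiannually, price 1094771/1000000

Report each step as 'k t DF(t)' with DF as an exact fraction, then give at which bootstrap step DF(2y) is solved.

1 1/2 4777/5000
2 1 4659/5000
3 3/2 4499/5000
4 2 4397/5000
5 5/2 8649/10000
6 3 341/400
DF(2y) is solved at step 4

step 1 [0.5y] zero: DF = P = 4777/5000 ≈ 0.955400
step 2 [1y] zero: DF = P = 4659/5000 ≈ 0.931800
step 3 [1.5y] swap r/2=167/4645: DF=(1 − 167/4645·(0.955400+0.931800))/(1+167/4645) = 4499/5000 ≈ 0.899800
step 4 [2y] bond c/2=1/50: DF=(119091/125000 − 1/50·(0.955400+0.931800+0.899800))/(1+1/50) = 4397/5000 ≈ 0.879400
step 5 [2.5y] swap r/2=1351/45313: DF=(1 − 1351/45313·(0.955400+0.931800+0.899800+0.879400))/(1+1351/45313) = 8649/10000 ≈ 0.864900
step 6 [3y] bond c/2=9/200: DF=(1094771/1000000 − 9/200·(0.955400+0.931800+0.899800+0.879400+0.864900))/(1+9/200) = 341/400 ≈ 0.852500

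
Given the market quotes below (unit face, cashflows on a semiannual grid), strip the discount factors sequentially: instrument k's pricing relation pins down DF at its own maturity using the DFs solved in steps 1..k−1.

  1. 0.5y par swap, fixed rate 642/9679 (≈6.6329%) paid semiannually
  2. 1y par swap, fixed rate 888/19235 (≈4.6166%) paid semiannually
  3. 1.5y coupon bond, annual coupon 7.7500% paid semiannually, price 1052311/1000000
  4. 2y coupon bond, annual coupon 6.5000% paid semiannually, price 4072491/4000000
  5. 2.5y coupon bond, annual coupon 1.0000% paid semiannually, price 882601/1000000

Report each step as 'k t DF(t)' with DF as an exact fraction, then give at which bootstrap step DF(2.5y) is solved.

step 1 [0.5y] swap r/2=321/9679: DF=(1 − 321/9679·(0))/(1+321/9679) = 9679/10000 ≈ 0.967900
step 2 [1y] swap r/2=444/19235: DF=(1 − 444/19235·(0.967900))/(1+444/19235) = 2389/2500 ≈ 0.955600
step 3 [1.5y] bond c/2=31/800: DF=(1052311/1000000 − 31/800·(0.967900+0.955600))/(1+31/800) = 9413/10000 ≈ 0.941300
step 4 [2y] bond c/2=13/400: DF=(4072491/4000000 − 13/400·(0.967900+0.955600+0.941300))/(1+13/400) = 8959/10000 ≈ 0.895900
step 5 [2.5y] bond c/2=1/200: DF=(882601/1000000 − 1/200·(0.967900+0.955600+0.941300+0.895900))/(1+1/200) = 1719/2000 ≈ 0.859500

1 1/2 9679/10000
2 1 2389/2500
3 3/2 9413/10000
4 2 8959/10000
5 5/2 1719/2000
DF(2.5y) is solved at step 5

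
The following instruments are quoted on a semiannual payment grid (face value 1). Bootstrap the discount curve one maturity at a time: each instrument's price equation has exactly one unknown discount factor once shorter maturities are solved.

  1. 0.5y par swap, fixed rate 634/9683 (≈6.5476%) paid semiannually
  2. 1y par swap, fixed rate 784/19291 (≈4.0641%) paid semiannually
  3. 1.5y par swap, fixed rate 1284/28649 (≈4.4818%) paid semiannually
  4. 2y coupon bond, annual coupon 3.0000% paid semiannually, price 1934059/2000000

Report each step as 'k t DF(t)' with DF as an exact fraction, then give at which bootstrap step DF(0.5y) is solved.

step 1 [0.5y] swap r/2=317/9683: DF=(1 − 317/9683·(0))/(1+317/9683) = 9683/10000 ≈ 0.968300
step 2 [1y] swap r/2=392/19291: DF=(1 − 392/19291·(0.968300))/(1+392/19291) = 1201/1250 ≈ 0.960800
step 3 [1.5y] swap r/2=642/28649: DF=(1 − 642/28649·(0.968300+0.960800))/(1+642/28649) = 4679/5000 ≈ 0.935800
step 4 [2y] bond c/2=3/200: DF=(1934059/2000000 − 3/200·(0.968300+0.960800+0.935800))/(1+3/200) = 569/625 ≈ 0.910400

1 1/2 9683/10000
2 1 1201/1250
3 3/2 4679/5000
4 2 569/625
DF(0.5y) is solved at step 1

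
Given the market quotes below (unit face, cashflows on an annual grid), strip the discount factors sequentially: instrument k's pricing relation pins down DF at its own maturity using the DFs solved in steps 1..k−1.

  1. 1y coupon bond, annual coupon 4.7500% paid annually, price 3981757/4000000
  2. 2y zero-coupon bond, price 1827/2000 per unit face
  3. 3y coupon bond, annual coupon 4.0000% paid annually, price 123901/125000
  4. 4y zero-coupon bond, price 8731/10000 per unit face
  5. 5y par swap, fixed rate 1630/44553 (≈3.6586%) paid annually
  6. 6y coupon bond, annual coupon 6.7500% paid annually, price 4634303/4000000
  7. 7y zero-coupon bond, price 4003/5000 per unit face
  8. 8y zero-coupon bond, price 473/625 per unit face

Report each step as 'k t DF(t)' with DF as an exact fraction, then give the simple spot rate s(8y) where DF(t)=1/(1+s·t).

step 1 [1y] bond c/1=19/400: DF=(3981757/4000000 − 19/400·(0))/(1+19/400) = 9503/10000 ≈ 0.950300
step 2 [2y] zero: DF = P = 1827/2000 ≈ 0.913500
step 3 [3y] bond c/1=1/25: DF=(123901/125000 − 1/25·(0.950300+0.913500))/(1+1/25) = 4407/5000 ≈ 0.881400
step 4 [4y] zero: DF = P = 8731/10000 ≈ 0.873100
step 5 [5y] swap r/1=1630/44553: DF=(1 − 1630/44553·(0.950300+0.913500+0.881400+0.873100))/(1+1630/44553) = 837/1000 ≈ 0.837000
step 6 [6y] bond c/1=27/400: DF=(4634303/4000000 − 27/400·(0.950300+0.913500+0.881400+0.873100+0.837000))/(1+27/400) = 2009/2500 ≈ 0.803600
step 7 [7y] zero: DF = P = 4003/5000 ≈ 0.800600
step 8 [8y] zero: DF = P = 473/625 ≈ 0.756800

1 1 9503/10000
2 2 1827/2000
3 3 4407/5000
4 4 8731/10000
5 5 837/1000
6 6 2009/2500
7 7 4003/5000
8 8 473/625
s(8y) = (1/(473/625) − 1)/(8) = 19/473 ≈ 4.0169%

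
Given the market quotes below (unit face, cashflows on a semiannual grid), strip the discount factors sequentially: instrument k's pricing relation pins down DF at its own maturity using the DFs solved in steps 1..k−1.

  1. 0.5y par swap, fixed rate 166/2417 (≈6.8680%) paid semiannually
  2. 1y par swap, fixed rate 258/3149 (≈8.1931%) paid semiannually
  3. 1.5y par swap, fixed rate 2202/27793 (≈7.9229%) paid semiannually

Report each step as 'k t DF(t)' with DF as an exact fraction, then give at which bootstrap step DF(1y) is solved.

1 1/2 2417/2500
2 1 4613/5000
3 3/2 8899/10000
DF(1y) is solved at step 2

step 1 [0.5y] swap r/2=83/2417: DF=(1 − 83/2417·(0))/(1+83/2417) = 2417/2500 ≈ 0.966800
step 2 [1y] swap r/2=129/3149: DF=(1 − 129/3149·(0.966800))/(1+129/3149) = 4613/5000 ≈ 0.922600
step 3 [1.5y] swap r/2=1101/27793: DF=(1 − 1101/27793·(0.966800+0.922600))/(1+1101/27793) = 8899/10000 ≈ 0.889900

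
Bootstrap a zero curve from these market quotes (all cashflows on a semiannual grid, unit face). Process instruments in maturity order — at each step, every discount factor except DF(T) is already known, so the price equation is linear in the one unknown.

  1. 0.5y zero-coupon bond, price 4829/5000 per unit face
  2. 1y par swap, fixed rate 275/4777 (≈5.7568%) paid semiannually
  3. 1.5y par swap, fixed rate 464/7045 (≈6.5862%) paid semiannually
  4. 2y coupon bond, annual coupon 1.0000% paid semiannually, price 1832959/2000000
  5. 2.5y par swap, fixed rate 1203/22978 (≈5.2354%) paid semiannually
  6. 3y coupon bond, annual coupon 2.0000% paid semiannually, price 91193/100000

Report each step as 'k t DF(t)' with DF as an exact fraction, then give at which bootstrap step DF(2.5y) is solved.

1 1/2 4829/5000
2 1 189/200
3 3/2 567/625
4 2 8979/10000
5 5/2 8797/10000
6 3 4287/5000
DF(2.5y) is solved at step 5

step 1 [0.5y] zero: DF = P = 4829/5000 ≈ 0.965800
step 2 [1y] swap r/2=275/9554: DF=(1 − 275/9554·(0.965800))/(1+275/9554) = 189/200 ≈ 0.945000
step 3 [1.5y] swap r/2=232/7045: DF=(1 − 232/7045·(0.965800+0.945000))/(1+232/7045) = 567/625 ≈ 0.907200
step 4 [2y] bond c/2=1/200: DF=(1832959/2000000 − 1/200·(0.965800+0.945000+0.907200))/(1+1/200) = 8979/10000 ≈ 0.897900
step 5 [2.5y] swap r/2=1203/45956: DF=(1 − 1203/45956·(0.965800+0.945000+0.907200+0.897900))/(1+1203/45956) = 8797/10000 ≈ 0.879700
step 6 [3y] bond c/2=1/100: DF=(91193/100000 − 1/100·(0.965800+0.945000+0.907200+0.897900+0.879700))/(1+1/100) = 4287/5000 ≈ 0.857400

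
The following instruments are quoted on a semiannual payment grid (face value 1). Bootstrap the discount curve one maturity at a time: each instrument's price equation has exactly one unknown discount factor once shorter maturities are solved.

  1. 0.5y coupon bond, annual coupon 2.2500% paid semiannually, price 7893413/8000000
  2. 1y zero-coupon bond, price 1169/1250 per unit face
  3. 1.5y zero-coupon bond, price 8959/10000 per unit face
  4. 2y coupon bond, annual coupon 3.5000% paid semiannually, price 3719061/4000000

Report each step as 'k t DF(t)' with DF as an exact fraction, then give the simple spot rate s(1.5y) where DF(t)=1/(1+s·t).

1 1/2 9757/10000
2 1 1169/1250
3 3/2 8959/10000
4 2 1731/2000
s(1.5y) = (1/(8959/10000) − 1)/(3/2) = 694/8959 ≈ 7.7464%

step 1 [0.5y] bond c/2=9/800: DF=(7893413/8000000 − 9/800·(0))/(1+9/800) = 9757/10000 ≈ 0.975700
step 2 [1y] zero: DF = P = 1169/1250 ≈ 0.935200
step 3 [1.5y] zero: DF = P = 8959/10000 ≈ 0.895900
step 4 [2y] bond c/2=7/400: DF=(3719061/4000000 − 7/400·(0.975700+0.935200+0.895900))/(1+7/400) = 1731/2000 ≈ 0.865500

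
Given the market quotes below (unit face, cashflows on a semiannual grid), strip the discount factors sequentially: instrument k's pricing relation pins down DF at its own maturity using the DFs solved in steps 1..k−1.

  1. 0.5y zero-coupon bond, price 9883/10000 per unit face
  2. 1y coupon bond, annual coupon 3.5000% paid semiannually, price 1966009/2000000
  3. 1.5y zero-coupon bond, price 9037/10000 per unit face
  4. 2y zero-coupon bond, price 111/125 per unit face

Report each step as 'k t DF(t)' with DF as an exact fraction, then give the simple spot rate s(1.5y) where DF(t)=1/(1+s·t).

step 1 [0.5y] zero: DF = P = 9883/10000 ≈ 0.988300
step 2 [1y] bond c/2=7/400: DF=(1966009/2000000 − 7/400·(0.988300))/(1+7/400) = 9491/10000 ≈ 0.949100
step 3 [1.5y] zero: DF = P = 9037/10000 ≈ 0.903700
step 4 [2y] zero: DF = P = 111/125 ≈ 0.888000

1 1/2 9883/10000
2 1 9491/10000
3 3/2 9037/10000
4 2 111/125
s(1.5y) = (1/(9037/10000) − 1)/(3/2) = 642/9037 ≈ 7.1041%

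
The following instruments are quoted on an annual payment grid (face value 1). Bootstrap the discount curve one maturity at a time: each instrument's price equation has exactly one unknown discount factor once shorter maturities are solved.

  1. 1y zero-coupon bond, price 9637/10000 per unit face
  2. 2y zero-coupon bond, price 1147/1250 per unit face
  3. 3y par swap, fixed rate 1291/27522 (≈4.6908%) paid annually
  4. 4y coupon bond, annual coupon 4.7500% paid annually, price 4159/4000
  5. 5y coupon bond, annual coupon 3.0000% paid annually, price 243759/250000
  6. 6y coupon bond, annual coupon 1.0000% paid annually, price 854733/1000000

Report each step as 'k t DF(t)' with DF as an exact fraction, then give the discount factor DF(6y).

step 1 [1y] zero: DF = P = 9637/10000 ≈ 0.963700
step 2 [2y] zero: DF = P = 1147/1250 ≈ 0.917600
step 3 [3y] swap r/1=1291/27522: DF=(1 − 1291/27522·(0.963700+0.917600))/(1+1291/27522) = 8709/10000 ≈ 0.870900
step 4 [4y] bond c/1=19/400: DF=(4159/4000 − 19/400·(0.963700+0.917600+0.870900))/(1+19/400) = 4339/5000 ≈ 0.867800
step 5 [5y] bond c/1=3/100: DF=(243759/250000 − 3/100·(0.963700+0.917600+0.870900+0.867800))/(1+3/100) = 2103/2500 ≈ 0.841200
step 6 [6y] bond c/1=1/100: DF=(854733/1000000 − 1/100·(0.963700+0.917600+0.870900+0.867800+0.841200))/(1+1/100) = 8021/10000 ≈ 0.802100

1 1 9637/10000
2 2 1147/1250
3 3 8709/10000
4 4 4339/5000
5 5 2103/2500
6 6 8021/10000
DF(6y) = 8021/10000 ≈ 0.802100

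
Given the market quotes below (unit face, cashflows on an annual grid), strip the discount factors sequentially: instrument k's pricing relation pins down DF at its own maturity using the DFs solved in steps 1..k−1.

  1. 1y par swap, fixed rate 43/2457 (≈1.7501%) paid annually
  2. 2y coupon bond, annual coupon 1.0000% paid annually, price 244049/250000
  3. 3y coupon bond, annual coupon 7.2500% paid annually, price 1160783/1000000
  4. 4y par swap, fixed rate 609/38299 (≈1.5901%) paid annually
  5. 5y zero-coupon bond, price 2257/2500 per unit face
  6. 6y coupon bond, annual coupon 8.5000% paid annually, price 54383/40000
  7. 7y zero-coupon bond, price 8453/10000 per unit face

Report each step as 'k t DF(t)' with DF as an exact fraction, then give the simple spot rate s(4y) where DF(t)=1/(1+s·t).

step 1 [1y] swap r/1=43/2457: DF=(1 − 43/2457·(0))/(1+43/2457) = 2457/2500 ≈ 0.982800
step 2 [2y] bond c/1=1/100: DF=(244049/250000 − 1/100·(0.982800))/(1+1/100) = 598/625 ≈ 0.956800
step 3 [3y] bond c/1=29/400: DF=(1160783/1000000 − 29/400·(0.982800+0.956800))/(1+29/400) = 1189/1250 ≈ 0.951200
step 4 [4y] swap r/1=609/38299: DF=(1 − 609/38299·(0.982800+0.956800+0.951200))/(1+609/38299) = 9391/10000 ≈ 0.939100
step 5 [5y] zero: DF = P = 2257/2500 ≈ 0.902800
step 6 [6y] bond c/1=17/200: DF=(54383/40000 − 17/200·(0.982800+0.956800+0.951200+0.939100+0.902800))/(1+17/200) = 8823/10000 ≈ 0.882300
step 7 [7y] zero: DF = P = 8453/10000 ≈ 0.845300

1 1 2457/2500
2 2 598/625
3 3 1189/1250
4 4 9391/10000
5 5 2257/2500
6 6 8823/10000
7 7 8453/10000
s(4y) = (1/(9391/10000) − 1)/(4) = 609/37564 ≈ 1.6212%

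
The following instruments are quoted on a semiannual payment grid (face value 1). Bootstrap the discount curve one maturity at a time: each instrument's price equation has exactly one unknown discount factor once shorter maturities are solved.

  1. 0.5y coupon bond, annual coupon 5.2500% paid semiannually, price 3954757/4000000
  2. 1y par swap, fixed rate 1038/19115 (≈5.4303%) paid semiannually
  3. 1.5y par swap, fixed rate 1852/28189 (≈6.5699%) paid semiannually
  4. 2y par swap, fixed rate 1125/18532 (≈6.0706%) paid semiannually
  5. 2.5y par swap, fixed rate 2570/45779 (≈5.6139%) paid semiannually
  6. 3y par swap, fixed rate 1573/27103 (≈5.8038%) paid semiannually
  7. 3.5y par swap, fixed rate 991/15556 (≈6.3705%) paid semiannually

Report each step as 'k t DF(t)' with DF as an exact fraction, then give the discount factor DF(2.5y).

step 1 [0.5y] bond c/2=21/800: DF=(3954757/4000000 − 21/800·(0))/(1+21/800) = 4817/5000 ≈ 0.963400
step 2 [1y] swap r/2=519/19115: DF=(1 − 519/19115·(0.963400))/(1+519/19115) = 9481/10000 ≈ 0.948100
step 3 [1.5y] swap r/2=926/28189: DF=(1 − 926/28189·(0.963400+0.948100))/(1+926/28189) = 4537/5000 ≈ 0.907400
step 4 [2y] swap r/2=1125/37064: DF=(1 − 1125/37064·(0.963400+0.948100+0.907400))/(1+1125/37064) = 71/80 ≈ 0.887500
step 5 [2.5y] swap r/2=1285/45779: DF=(1 − 1285/45779·(0.963400+0.948100+0.907400+0.887500))/(1+1285/45779) = 1743/2000 ≈ 0.871500
step 6 [3y] swap r/2=1573/54206: DF=(1 − 1573/54206·(0.963400+0.948100+0.907400+0.887500+0.871500))/(1+1573/54206) = 8427/10000 ≈ 0.842700
step 7 [3.5y] swap r/2=991/31112: DF=(1 − 991/31112·(0.963400+0.948100+0.907400+0.887500+0.871500+0.842700))/(1+991/31112) = 4009/5000 ≈ 0.801800

1 1/2 4817/5000
2 1 9481/10000
3 3/2 4537/5000
4 2 71/80
5 5/2 1743/2000
6 3 8427/10000
7 7/2 4009/5000
DF(2.5y) = 1743/2000 ≈ 0.871500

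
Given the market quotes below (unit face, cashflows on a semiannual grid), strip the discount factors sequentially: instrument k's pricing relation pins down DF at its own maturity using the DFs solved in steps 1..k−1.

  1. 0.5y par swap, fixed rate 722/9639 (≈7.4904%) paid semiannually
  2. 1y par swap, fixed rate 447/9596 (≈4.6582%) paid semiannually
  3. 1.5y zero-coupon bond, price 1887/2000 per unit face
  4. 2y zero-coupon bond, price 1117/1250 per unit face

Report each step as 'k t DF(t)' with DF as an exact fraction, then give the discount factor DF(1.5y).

1 1/2 9639/10000
2 1 9553/10000
3 3/2 1887/2000
4 2 1117/1250
DF(1.5y) = 1887/2000 ≈ 0.943500

step 1 [0.5y] swap r/2=361/9639: DF=(1 − 361/9639·(0))/(1+361/9639) = 9639/10000 ≈ 0.963900
step 2 [1y] swap r/2=447/19192: DF=(1 − 447/19192·(0.963900))/(1+447/19192) = 9553/10000 ≈ 0.955300
step 3 [1.5y] zero: DF = P = 1887/2000 ≈ 0.943500
step 4 [2y] zero: DF = P = 1117/1250 ≈ 0.893600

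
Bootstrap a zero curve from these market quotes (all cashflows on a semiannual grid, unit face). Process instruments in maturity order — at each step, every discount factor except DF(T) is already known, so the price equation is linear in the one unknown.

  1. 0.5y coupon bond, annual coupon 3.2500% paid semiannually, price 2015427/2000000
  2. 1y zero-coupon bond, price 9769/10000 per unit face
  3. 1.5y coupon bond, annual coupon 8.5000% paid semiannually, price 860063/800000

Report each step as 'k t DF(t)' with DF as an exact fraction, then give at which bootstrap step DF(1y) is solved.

1 1/2 2479/2500
2 1 9769/10000
3 3/2 951/1000
DF(1y) is solved at step 2

step 1 [0.5y] bond c/2=13/800: DF=(2015427/2000000 − 13/800·(0))/(1+13/800) = 2479/2500 ≈ 0.991600
step 2 [1y] zero: DF = P = 9769/10000 ≈ 0.976900
step 3 [1.5y] bond c/2=17/400: DF=(860063/800000 − 17/400·(0.991600+0.976900))/(1+17/400) = 951/1000 ≈ 0.951000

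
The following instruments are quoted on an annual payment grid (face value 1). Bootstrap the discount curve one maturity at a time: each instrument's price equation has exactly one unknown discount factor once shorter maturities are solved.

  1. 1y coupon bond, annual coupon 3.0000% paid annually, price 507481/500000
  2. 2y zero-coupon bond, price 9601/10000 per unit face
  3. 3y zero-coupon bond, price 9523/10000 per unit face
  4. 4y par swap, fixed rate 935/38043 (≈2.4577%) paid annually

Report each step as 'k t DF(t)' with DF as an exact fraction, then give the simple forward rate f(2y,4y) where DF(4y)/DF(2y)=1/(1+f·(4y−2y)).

1 1 4927/5000
2 2 9601/10000
3 3 9523/10000
4 4 1813/2000
f(2y,4y) = ((9601/10000)/(1813/2000) − 1)/(2) = 268/9065 ≈ 2.9564%

step 1 [1y] bond c/1=3/100: DF=(507481/500000 − 3/100·(0))/(1+3/100) = 4927/5000 ≈ 0.985400
step 2 [2y] zero: DF = P = 9601/10000 ≈ 0.960100
step 3 [3y] zero: DF = P = 9523/10000 ≈ 0.952300
step 4 [4y] swap r/1=935/38043: DF=(1 − 935/38043·(0.985400+0.960100+0.952300))/(1+935/38043) = 1813/2000 ≈ 0.906500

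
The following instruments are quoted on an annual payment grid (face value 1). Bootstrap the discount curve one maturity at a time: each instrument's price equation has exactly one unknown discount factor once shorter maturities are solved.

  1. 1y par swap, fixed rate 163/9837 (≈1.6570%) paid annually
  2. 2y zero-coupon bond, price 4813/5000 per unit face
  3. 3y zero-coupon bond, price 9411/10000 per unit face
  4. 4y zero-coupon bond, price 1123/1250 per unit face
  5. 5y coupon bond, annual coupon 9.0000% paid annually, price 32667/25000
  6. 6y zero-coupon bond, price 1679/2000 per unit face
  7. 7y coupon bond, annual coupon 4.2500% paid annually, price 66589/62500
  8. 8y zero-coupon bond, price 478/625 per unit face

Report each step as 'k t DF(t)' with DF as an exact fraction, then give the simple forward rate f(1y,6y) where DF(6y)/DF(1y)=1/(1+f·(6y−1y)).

1 1 9837/10000
2 2 4813/5000
3 3 9411/10000
4 4 1123/1250
5 5 4431/5000
6 6 1679/2000
7 7 7973/10000
8 8 478/625
f(1y,6y) = ((9837/10000)/(1679/2000) − 1)/(5) = 1442/41975 ≈ 3.4354%

step 1 [1y] swap r/1=163/9837: DF=(1 − 163/9837·(0))/(1+163/9837) = 9837/10000 ≈ 0.983700
step 2 [2y] zero: DF = P = 4813/5000 ≈ 0.962600
step 3 [3y] zero: DF = P = 9411/10000 ≈ 0.941100
step 4 [4y] zero: DF = P = 1123/1250 ≈ 0.898400
step 5 [5y] bond c/1=9/100: DF=(32667/25000 − 9/100·(0.983700+0.962600+0.941100+0.898400))/(1+9/100) = 4431/5000 ≈ 0.886200
step 6 [6y] zero: DF = P = 1679/2000 ≈ 0.839500
step 7 [7y] bond c/1=17/400: DF=(66589/62500 − 17/400·(0.983700+0.962600+0.941100+0.898400+0.886200+0.839500))/(1+17/400) = 7973/10000 ≈ 0.797300
step 8 [8y] zero: DF = P = 478/625 ≈ 0.764800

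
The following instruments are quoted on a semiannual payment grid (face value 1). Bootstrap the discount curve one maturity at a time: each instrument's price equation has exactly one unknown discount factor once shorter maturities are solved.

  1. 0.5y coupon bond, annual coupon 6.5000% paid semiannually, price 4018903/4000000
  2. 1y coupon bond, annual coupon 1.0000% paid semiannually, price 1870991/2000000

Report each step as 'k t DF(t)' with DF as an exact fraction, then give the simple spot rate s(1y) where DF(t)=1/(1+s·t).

step 1 [0.5y] bond c/2=13/400: DF=(4018903/4000000 − 13/400·(0))/(1+13/400) = 9731/10000 ≈ 0.973100
step 2 [1y] bond c/2=1/200: DF=(1870991/2000000 − 1/200·(0.973100))/(1+1/200) = 463/500 ≈ 0.926000

1 1/2 9731/10000
2 1 463/500
s(1y) = (1/(463/500) − 1)/(1) = 37/463 ≈ 7.9914%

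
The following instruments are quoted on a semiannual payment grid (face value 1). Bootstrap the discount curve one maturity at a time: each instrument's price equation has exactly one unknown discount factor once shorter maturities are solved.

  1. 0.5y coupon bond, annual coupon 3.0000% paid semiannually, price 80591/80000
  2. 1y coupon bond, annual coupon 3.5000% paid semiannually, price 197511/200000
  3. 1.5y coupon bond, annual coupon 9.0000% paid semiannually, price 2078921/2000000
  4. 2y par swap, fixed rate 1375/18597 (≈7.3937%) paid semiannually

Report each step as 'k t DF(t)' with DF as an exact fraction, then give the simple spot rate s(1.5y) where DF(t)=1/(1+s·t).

step 1 [0.5y] bond c/2=3/200: DF=(80591/80000 − 3/200·(0))/(1+3/200) = 397/400 ≈ 0.992500
step 2 [1y] bond c/2=7/400: DF=(197511/200000 − 7/400·(0.992500))/(1+7/400) = 1907/2000 ≈ 0.953500
step 3 [1.5y] bond c/2=9/200: DF=(2078921/2000000 − 9/200·(0.992500+0.953500))/(1+9/200) = 9109/10000 ≈ 0.910900
step 4 [2y] swap r/2=1375/37194: DF=(1 − 1375/37194·(0.992500+0.953500+0.910900))/(1+1375/37194) = 69/80 ≈ 0.862500

1 1/2 397/400
2 1 1907/2000
3 3/2 9109/10000
4 2 69/80
s(1.5y) = (1/(9109/10000) − 1)/(3/2) = 594/9109 ≈ 6.5210%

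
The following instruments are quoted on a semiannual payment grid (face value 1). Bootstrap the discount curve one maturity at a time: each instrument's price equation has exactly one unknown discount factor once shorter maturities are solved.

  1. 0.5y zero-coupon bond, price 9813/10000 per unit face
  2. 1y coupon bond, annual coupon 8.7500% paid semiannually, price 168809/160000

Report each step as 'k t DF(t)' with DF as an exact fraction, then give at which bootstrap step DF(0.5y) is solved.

step 1 [0.5y] zero: DF = P = 9813/10000 ≈ 0.981300
step 2 [1y] bond c/2=7/160: DF=(168809/160000 − 7/160·(0.981300))/(1+7/160) = 9697/10000 ≈ 0.969700

1 1/2 9813/10000
2 1 9697/10000
DF(0.5y) is solved at step 1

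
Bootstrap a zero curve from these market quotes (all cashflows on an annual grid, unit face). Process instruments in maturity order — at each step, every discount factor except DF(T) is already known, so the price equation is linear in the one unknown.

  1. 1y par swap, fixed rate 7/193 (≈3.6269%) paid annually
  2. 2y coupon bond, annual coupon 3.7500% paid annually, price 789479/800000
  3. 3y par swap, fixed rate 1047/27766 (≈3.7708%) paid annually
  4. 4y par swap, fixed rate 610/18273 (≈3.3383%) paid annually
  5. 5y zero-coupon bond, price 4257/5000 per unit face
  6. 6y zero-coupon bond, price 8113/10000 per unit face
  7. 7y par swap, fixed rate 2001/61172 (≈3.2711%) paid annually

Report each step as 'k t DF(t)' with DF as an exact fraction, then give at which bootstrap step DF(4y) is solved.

1 1 193/200
2 2 9163/10000
3 3 8953/10000
4 4 439/500
5 5 4257/5000
6 6 8113/10000
7 7 7999/10000
DF(4y) is solved at step 4

step 1 [1y] swap r/1=7/193: DF=(1 − 7/193·(0))/(1+7/193) = 193/200 ≈ 0.965000
step 2 [2y] bond c/1=3/80: DF=(789479/800000 − 3/80·(0.965000))/(1+3/80) = 9163/10000 ≈ 0.916300
step 3 [3y] swap r/1=1047/27766: DF=(1 − 1047/27766·(0.965000+0.916300))/(1+1047/27766) = 8953/10000 ≈ 0.895300
step 4 [4y] swap r/1=610/18273: DF=(1 − 610/18273·(0.965000+0.916300+0.895300))/(1+610/18273) = 439/500 ≈ 0.878000
step 5 [5y] zero: DF = P = 4257/5000 ≈ 0.851400
step 6 [6y] zero: DF = P = 8113/10000 ≈ 0.811300
step 7 [7y] swap r/1=2001/61172: DF=(1 − 2001/61172·(0.965000+0.916300+0.895300+0.878000+0.851400+0.811300))/(1+2001/61172) = 7999/10000 ≈ 0.799900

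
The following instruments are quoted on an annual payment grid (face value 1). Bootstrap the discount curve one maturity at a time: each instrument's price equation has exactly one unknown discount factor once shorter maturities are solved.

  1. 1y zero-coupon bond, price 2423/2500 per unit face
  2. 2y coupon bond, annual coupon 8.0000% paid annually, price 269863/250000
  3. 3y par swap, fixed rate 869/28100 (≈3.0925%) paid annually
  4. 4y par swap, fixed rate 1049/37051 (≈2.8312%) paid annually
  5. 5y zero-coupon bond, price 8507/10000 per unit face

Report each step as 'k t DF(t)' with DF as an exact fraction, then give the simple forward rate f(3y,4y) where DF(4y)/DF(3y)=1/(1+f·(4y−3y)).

step 1 [1y] zero: DF = P = 2423/2500 ≈ 0.969200
step 2 [2y] bond c/1=2/25: DF=(269863/250000 − 2/25·(0.969200))/(1+2/25) = 9277/10000 ≈ 0.927700
step 3 [3y] swap r/1=869/28100: DF=(1 − 869/28100·(0.969200+0.927700))/(1+869/28100) = 9131/10000 ≈ 0.913100
step 4 [4y] swap r/1=1049/37051: DF=(1 − 1049/37051·(0.969200+0.927700+0.913100))/(1+1049/37051) = 8951/10000 ≈ 0.895100
step 5 [5y] zero: DF = P = 8507/10000 ≈ 0.850700

1 1 2423/2500
2 2 9277/10000
3 3 9131/10000
4 4 8951/10000
5 5 8507/10000
f(3y,4y) = ((9131/10000)/(8951/10000) − 1)/(1) = 180/8951 ≈ 2.0109%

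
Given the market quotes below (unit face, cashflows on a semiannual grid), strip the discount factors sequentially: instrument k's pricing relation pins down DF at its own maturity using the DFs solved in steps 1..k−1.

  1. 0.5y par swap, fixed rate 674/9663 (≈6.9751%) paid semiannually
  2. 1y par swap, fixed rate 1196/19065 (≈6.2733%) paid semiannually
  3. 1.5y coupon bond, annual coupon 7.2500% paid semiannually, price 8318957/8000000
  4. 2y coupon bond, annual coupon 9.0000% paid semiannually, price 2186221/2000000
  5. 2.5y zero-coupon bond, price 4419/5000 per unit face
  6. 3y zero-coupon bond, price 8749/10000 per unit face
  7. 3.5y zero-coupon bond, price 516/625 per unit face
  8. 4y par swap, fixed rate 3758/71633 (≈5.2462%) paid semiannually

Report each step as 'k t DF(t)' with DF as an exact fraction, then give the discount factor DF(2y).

step 1 [0.5y] swap r/2=337/9663: DF=(1 − 337/9663·(0))/(1+337/9663) = 9663/10000 ≈ 0.966300
step 2 [1y] swap r/2=598/19065: DF=(1 − 598/19065·(0.966300))/(1+598/19065) = 4701/5000 ≈ 0.940200
step 3 [1.5y] bond c/2=29/800: DF=(8318957/8000000 − 29/800·(0.966300+0.940200))/(1+29/800) = 1171/1250 ≈ 0.936800
step 4 [2y] bond c/2=9/200: DF=(2186221/2000000 − 9/200·(0.966300+0.940200+0.936800))/(1+9/200) = 2309/2500 ≈ 0.923600
step 5 [2.5y] zero: DF = P = 4419/5000 ≈ 0.883800
step 6 [3y] zero: DF = P = 8749/10000 ≈ 0.874900
step 7 [3.5y] zero: DF = P = 516/625 ≈ 0.825600
step 8 [4y] swap r/2=1879/71633: DF=(1 − 1879/71633·(0.966300+0.940200+0.936800+0.923600+0.883800+0.874900+0.825600))/(1+1879/71633) = 8121/10000 ≈ 0.812100

1 1/2 9663/10000
2 1 4701/5000
3 3/2 1171/1250
4 2 2309/2500
5 5/2 4419/5000
6 3 8749/10000
7 7/2 516/625
8 4 8121/10000
DF(2y) = 2309/2500 ≈ 0.923600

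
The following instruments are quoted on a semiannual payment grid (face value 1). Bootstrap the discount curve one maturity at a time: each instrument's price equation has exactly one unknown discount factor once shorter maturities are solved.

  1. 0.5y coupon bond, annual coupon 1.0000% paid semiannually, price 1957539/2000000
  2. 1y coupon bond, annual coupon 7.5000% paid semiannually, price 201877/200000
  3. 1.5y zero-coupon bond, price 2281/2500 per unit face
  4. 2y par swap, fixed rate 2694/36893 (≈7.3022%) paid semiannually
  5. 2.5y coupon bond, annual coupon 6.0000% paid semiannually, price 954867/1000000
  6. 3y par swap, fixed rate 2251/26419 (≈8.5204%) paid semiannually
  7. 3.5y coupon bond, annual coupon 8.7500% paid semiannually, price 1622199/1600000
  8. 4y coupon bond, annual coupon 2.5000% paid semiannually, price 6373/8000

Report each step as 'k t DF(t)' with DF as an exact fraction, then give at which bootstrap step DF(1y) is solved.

step 1 [0.5y] bond c/2=1/200: DF=(1957539/2000000 − 1/200·(0))/(1+1/200) = 9739/10000 ≈ 0.973900
step 2 [1y] bond c/2=3/80: DF=(201877/200000 − 3/80·(0.973900))/(1+3/80) = 9377/10000 ≈ 0.937700
step 3 [1.5y] zero: DF = P = 2281/2500 ≈ 0.912400
step 4 [2y] swap r/2=1347/36893: DF=(1 − 1347/36893·(0.973900+0.937700+0.912400))/(1+1347/36893) = 8653/10000 ≈ 0.865300
step 5 [2.5y] bond c/2=3/100: DF=(954867/1000000 − 3/100·(0.973900+0.937700+0.912400+0.865300))/(1+3/100) = 2049/2500 ≈ 0.819600
step 6 [3y] swap r/2=2251/52838: DF=(1 − 2251/52838·(0.973900+0.937700+0.912400+0.865300+0.819600))/(1+2251/52838) = 7749/10000 ≈ 0.774900
step 7 [3.5y] bond c/2=7/160: DF=(1622199/1600000 − 7/160·(0.973900+0.937700+0.912400+0.865300+0.819600+0.774900))/(1+7/160) = 7499/10000 ≈ 0.749900
step 8 [4y] bond c/2=1/80: DF=(6373/8000 − 1/80·(0.973900+0.937700+0.912400+0.865300+0.819600+0.774900+0.749900))/(1+1/80) = 7123/10000 ≈ 0.712300

1 1/2 9739/10000
2 1 9377/10000
3 3/2 2281/2500
4 2 8653/10000
5 5/2 2049/2500
6 3 7749/10000
7 7/2 7499/10000
8 4 7123/10000
DF(1y) is solved at step 2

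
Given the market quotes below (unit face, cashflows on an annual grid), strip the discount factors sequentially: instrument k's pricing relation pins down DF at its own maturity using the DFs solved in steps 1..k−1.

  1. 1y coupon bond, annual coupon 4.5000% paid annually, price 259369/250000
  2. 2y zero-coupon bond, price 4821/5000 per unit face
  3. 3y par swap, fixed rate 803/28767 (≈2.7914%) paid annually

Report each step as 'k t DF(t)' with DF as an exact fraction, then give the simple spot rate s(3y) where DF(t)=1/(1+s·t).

1 1 1241/1250
2 2 4821/5000
3 3 9197/10000
s(3y) = (1/(9197/10000) − 1)/(3) = 803/27591 ≈ 2.9104%

step 1 [1y] bond c/1=9/200: DF=(259369/250000 − 9/200·(0))/(1+9/200) = 1241/1250 ≈ 0.992800
step 2 [2y] zero: DF = P = 4821/5000 ≈ 0.964200
step 3 [3y] swap r/1=803/28767: DF=(1 − 803/28767·(0.992800+0.964200))/(1+803/28767) = 9197/10000 ≈ 0.919700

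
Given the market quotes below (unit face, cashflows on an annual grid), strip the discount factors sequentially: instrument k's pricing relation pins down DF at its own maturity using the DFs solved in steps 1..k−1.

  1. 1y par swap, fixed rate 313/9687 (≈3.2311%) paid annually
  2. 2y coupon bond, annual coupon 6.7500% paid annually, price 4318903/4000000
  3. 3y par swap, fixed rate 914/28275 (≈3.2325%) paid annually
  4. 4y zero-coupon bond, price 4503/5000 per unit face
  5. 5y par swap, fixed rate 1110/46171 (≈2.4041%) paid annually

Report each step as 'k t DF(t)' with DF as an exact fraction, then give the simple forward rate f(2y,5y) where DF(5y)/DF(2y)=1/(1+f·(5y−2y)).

step 1 [1y] swap r/1=313/9687: DF=(1 − 313/9687·(0))/(1+313/9687) = 9687/10000 ≈ 0.968700
step 2 [2y] bond c/1=27/400: DF=(4318903/4000000 − 27/400·(0.968700))/(1+27/400) = 4751/5000 ≈ 0.950200
step 3 [3y] swap r/1=914/28275: DF=(1 − 914/28275·(0.968700+0.950200))/(1+914/28275) = 4543/5000 ≈ 0.908600
step 4 [4y] zero: DF = P = 4503/5000 ≈ 0.900600
step 5 [5y] swap r/1=1110/46171: DF=(1 − 1110/46171·(0.968700+0.950200+0.908600+0.900600))/(1+1110/46171) = 889/1000 ≈ 0.889000

1 1 9687/10000
2 2 4751/5000
3 3 4543/5000
4 4 4503/5000
5 5 889/1000
f(2y,5y) = ((4751/5000)/(889/1000) − 1)/(3) = 102/4445 ≈ 2.2947%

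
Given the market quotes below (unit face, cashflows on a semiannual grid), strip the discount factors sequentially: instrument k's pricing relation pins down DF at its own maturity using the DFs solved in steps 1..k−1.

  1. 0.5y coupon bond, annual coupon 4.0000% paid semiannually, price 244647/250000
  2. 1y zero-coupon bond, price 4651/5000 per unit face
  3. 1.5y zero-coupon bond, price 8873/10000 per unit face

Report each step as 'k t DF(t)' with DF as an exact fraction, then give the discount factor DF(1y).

1 1/2 4797/5000
2 1 4651/5000
3 3/2 8873/10000
DF(1y) = 4651/5000 ≈ 0.930200

step 1 [0.5y] bond c/2=1/50: DF=(244647/250000 − 1/50·(0))/(1+1/50) = 4797/5000 ≈ 0.959400
step 2 [1y] zero: DF = P = 4651/5000 ≈ 0.930200
step 3 [1.5y] zero: DF = P = 8873/10000 ≈ 0.887300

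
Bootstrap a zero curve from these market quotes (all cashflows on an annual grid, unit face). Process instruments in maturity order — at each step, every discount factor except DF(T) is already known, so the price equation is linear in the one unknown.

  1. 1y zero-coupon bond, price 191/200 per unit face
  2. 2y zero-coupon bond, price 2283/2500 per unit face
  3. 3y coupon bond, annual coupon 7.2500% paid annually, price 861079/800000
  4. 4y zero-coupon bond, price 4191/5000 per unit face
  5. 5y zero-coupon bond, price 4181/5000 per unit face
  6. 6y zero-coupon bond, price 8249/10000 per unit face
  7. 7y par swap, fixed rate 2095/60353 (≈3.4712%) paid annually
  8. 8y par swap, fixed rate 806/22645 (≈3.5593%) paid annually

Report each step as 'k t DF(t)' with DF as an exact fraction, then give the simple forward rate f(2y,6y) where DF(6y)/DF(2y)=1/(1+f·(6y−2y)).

1 1 191/200
2 2 2283/2500
3 3 8773/10000
4 4 4191/5000
5 5 4181/5000
6 6 8249/10000
7 7 1581/2000
8 8 3791/5000
f(2y,6y) = ((2283/2500)/(8249/10000) − 1)/(4) = 883/32996 ≈ 2.6761%

step 1 [1y] zero: DF = P = 191/200 ≈ 0.955000
step 2 [2y] zero: DF = P = 2283/2500 ≈ 0.913200
step 3 [3y] bond c/1=29/400: DF=(861079/800000 − 29/400·(0.955000+0.913200))/(1+29/400) = 8773/10000 ≈ 0.877300
step 4 [4y] zero: DF = P = 4191/5000 ≈ 0.838200
step 5 [5y] zero: DF = P = 4181/5000 ≈ 0.836200
step 6 [6y] zero: DF = P = 8249/10000 ≈ 0.824900
step 7 [7y] swap r/1=2095/60353: DF=(1 − 2095/60353·(0.955000+0.913200+0.877300+0.838200+0.836200+0.824900))/(1+2095/60353) = 1581/2000 ≈ 0.790500
step 8 [8y] swap r/1=806/22645: DF=(1 − 806/22645·(0.955000+0.913200+0.877300+0.838200+0.836200+0.824900+0.790500))/(1+806/22645) = 3791/5000 ≈ 0.758200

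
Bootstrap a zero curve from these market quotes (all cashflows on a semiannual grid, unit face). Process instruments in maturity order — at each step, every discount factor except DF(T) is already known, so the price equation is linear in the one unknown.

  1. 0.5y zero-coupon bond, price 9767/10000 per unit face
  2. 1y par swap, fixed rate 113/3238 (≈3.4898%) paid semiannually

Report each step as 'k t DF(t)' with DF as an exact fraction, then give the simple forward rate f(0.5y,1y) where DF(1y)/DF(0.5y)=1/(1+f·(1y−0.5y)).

step 1 [0.5y] zero: DF = P = 9767/10000 ≈ 0.976700
step 2 [1y] swap r/2=113/6476: DF=(1 − 113/6476·(0.976700))/(1+113/6476) = 9661/10000 ≈ 0.966100

1 1/2 9767/10000
2 1 9661/10000
f(0.5y,1y) = ((9767/10000)/(9661/10000) − 1)/(1/2) = 212/9661 ≈ 2.1944%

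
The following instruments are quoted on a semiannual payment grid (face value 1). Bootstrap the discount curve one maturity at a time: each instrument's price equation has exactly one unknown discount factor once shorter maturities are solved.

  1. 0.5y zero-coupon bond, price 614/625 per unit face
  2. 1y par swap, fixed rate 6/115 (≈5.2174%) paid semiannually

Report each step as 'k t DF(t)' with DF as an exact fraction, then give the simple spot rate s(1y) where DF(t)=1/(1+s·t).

1 1/2 614/625
2 1 1187/1250
s(1y) = (1/(1187/1250) − 1)/(1) = 63/1187 ≈ 5.3075%

step 1 [0.5y] zero: DF = P = 614/625 ≈ 0.982400
step 2 [1y] swap r/2=3/115: DF=(1 − 3/115·(0.982400))/(1+3/115) = 1187/1250 ≈ 0.949600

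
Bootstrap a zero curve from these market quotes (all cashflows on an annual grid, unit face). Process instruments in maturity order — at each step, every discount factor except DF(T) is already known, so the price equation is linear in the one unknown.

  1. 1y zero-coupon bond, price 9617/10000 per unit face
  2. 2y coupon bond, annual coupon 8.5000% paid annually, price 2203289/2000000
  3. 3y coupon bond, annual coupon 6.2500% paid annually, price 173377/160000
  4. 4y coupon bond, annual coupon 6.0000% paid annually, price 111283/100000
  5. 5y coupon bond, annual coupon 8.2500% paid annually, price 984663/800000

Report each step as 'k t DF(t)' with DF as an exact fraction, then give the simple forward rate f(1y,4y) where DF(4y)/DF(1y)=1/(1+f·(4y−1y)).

step 1 [1y] zero: DF = P = 9617/10000 ≈ 0.961700
step 2 [2y] bond c/1=17/200: DF=(2203289/2000000 − 17/200·(0.961700))/(1+17/200) = 47/50 ≈ 0.940000
step 3 [3y] bond c/1=1/16: DF=(173377/160000 − 1/16·(0.961700+0.940000))/(1+1/16) = 227/250 ≈ 0.908000
step 4 [4y] bond c/1=3/50: DF=(111283/100000 − 3/50·(0.961700+0.940000+0.908000))/(1+3/50) = 2227/2500 ≈ 0.890800
step 5 [5y] bond c/1=33/400: DF=(984663/800000 − 33/400·(0.961700+0.940000+0.908000+0.890800))/(1+33/400) = 171/200 ≈ 0.855000

1 1 9617/10000
2 2 47/50
3 3 227/250
4 4 2227/2500
5 5 171/200
f(1y,4y) = ((9617/10000)/(2227/2500) − 1)/(3) = 709/26724 ≈ 2.6530%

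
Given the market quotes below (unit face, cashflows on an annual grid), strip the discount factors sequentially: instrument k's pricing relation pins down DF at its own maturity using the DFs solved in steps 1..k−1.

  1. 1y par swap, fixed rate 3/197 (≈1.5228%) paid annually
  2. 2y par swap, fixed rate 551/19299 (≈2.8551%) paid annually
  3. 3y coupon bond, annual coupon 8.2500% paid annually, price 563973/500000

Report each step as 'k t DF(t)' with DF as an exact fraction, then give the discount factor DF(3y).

step 1 [1y] swap r/1=3/197: DF=(1 − 3/197·(0))/(1+3/197) = 197/200 ≈ 0.985000
step 2 [2y] swap r/1=551/19299: DF=(1 − 551/19299·(0.985000))/(1+551/19299) = 9449/10000 ≈ 0.944900
step 3 [3y] bond c/1=33/400: DF=(563973/500000 − 33/400·(0.985000+0.944900))/(1+33/400) = 8949/10000 ≈ 0.894900

1 1 197/200
2 2 9449/10000
3 3 8949/10000
DF(3y) = 8949/10000 ≈ 0.894900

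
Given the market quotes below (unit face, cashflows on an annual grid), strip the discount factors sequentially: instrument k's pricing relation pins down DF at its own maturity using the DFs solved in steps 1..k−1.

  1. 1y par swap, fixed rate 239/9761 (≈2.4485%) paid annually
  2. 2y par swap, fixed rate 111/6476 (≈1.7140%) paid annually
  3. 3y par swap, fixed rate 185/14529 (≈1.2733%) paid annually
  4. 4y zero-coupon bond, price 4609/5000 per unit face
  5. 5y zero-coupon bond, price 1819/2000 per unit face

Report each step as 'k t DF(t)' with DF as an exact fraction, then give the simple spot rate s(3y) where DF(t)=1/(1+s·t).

step 1 [1y] swap r/1=239/9761: DF=(1 − 239/9761·(0))/(1+239/9761) = 9761/10000 ≈ 0.976100
step 2 [2y] swap r/1=111/6476: DF=(1 − 111/6476·(0.976100))/(1+111/6476) = 9667/10000 ≈ 0.966700
step 3 [3y] swap r/1=185/14529: DF=(1 − 185/14529·(0.976100+0.966700))/(1+185/14529) = 963/1000 ≈ 0.963000
step 4 [4y] zero: DF = P = 4609/5000 ≈ 0.921800
step 5 [5y] zero: DF = P = 1819/2000 ≈ 0.909500

1 1 9761/10000
2 2 9667/10000
3 3 963/1000
4 4 4609/5000
5 5 1819/2000
s(3y) = (1/(963/1000) − 1)/(3) = 37/2889 ≈ 1.2807%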